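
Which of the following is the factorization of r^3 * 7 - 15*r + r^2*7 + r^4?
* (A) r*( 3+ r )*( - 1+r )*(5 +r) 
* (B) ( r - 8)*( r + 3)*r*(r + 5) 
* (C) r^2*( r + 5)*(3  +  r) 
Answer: A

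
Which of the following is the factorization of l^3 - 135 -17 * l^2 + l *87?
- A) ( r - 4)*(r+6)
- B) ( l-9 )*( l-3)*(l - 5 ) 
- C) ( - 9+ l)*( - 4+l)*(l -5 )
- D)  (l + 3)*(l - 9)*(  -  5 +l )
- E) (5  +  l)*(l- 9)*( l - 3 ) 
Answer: B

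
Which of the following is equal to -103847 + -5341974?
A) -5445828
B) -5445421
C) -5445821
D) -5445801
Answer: C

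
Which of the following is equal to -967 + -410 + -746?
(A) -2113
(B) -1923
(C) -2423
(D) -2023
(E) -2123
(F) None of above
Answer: E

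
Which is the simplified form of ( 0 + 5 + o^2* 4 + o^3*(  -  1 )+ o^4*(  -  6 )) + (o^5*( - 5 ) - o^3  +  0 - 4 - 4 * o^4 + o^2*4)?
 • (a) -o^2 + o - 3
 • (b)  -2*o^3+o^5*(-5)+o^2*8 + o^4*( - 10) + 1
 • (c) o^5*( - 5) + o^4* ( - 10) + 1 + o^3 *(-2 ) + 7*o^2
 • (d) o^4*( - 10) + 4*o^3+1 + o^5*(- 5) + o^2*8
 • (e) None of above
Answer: b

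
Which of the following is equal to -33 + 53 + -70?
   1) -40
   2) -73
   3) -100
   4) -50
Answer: 4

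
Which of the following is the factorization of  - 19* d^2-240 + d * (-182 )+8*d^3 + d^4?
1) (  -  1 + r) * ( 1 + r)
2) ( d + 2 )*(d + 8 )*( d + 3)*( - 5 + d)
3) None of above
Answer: 2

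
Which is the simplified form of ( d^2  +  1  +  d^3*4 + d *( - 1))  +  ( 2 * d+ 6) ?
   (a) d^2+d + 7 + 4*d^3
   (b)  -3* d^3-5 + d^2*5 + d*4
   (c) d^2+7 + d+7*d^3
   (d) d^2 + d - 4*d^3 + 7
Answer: a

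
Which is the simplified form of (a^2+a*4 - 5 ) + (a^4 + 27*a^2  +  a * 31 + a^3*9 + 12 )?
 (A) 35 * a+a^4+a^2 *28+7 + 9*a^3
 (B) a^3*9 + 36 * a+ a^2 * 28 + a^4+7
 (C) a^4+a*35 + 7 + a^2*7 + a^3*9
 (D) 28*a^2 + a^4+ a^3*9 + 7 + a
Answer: A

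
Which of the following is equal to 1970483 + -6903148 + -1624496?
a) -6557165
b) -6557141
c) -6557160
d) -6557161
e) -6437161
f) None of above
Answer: d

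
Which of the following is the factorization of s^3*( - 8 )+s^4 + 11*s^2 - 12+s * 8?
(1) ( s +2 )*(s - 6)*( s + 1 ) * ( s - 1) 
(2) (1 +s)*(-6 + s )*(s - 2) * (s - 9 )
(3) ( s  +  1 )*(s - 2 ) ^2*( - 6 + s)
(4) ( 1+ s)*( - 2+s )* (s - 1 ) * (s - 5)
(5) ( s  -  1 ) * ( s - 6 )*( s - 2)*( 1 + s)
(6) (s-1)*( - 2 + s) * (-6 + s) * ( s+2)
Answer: 5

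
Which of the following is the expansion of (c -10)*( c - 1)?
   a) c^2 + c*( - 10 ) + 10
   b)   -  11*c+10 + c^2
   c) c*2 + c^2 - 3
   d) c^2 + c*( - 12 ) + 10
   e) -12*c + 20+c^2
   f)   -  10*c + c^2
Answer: b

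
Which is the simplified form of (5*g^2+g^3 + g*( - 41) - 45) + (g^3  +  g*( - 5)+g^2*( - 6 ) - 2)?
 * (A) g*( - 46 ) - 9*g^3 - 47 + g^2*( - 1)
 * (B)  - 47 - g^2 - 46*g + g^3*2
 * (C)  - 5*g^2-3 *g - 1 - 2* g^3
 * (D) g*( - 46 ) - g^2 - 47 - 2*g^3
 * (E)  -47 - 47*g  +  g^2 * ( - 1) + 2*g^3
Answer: B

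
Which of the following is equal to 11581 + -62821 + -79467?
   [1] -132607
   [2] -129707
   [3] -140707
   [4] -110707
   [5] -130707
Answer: 5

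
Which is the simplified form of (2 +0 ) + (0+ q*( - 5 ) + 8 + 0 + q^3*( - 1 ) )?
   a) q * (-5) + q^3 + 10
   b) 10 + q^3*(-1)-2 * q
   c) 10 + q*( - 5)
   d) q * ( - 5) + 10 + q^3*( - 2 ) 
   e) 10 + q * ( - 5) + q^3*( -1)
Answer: e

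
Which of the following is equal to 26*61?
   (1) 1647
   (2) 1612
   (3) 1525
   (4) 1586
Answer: 4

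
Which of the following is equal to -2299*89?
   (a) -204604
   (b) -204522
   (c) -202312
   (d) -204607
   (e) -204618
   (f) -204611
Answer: f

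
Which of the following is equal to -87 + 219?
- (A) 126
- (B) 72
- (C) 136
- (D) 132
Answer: D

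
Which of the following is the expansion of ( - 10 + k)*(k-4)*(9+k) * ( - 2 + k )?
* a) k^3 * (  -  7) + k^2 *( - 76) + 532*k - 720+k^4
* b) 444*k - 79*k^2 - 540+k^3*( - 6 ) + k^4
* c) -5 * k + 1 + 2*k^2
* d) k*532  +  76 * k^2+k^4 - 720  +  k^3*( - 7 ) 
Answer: a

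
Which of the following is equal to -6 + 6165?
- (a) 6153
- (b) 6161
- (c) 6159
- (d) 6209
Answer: c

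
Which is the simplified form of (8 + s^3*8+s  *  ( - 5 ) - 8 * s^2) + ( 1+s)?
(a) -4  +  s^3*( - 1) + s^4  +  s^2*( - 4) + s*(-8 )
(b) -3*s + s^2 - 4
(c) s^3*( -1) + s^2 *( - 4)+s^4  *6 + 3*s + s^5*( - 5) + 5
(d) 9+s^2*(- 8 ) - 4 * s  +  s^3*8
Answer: d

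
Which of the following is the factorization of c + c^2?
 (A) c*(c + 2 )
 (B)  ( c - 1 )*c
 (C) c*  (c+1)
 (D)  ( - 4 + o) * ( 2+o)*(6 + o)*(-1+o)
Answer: C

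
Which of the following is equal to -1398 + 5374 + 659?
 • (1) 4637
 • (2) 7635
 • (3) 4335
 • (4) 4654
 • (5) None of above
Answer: 5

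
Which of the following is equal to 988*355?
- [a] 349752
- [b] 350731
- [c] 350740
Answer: c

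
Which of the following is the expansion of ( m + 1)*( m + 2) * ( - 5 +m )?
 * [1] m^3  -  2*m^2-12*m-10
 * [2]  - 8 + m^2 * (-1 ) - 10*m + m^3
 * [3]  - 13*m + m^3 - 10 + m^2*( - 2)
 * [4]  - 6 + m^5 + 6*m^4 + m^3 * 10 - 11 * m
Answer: 3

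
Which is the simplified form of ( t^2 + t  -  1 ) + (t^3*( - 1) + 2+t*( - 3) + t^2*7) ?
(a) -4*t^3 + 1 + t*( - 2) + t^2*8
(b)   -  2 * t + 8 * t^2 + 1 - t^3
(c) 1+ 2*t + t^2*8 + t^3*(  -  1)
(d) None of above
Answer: b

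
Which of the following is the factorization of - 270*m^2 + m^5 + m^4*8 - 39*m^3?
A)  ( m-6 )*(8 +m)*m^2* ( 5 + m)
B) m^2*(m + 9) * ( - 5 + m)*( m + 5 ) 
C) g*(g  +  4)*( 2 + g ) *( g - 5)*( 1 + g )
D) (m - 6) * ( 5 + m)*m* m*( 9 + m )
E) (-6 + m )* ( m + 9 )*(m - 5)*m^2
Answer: D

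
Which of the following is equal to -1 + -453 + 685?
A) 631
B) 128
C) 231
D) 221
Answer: C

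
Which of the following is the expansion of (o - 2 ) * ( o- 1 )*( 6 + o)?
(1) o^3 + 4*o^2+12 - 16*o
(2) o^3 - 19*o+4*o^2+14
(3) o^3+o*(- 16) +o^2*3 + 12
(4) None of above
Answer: 3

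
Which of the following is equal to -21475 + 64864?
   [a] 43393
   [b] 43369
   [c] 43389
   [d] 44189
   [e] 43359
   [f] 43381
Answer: c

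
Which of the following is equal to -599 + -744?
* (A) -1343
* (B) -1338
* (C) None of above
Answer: A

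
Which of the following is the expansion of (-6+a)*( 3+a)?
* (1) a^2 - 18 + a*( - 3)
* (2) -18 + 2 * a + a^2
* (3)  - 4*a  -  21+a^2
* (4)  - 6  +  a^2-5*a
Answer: 1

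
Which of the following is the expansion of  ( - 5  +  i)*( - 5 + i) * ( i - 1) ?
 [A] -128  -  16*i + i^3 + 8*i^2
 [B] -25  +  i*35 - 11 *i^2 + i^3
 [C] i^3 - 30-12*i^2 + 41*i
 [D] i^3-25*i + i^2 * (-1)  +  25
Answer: B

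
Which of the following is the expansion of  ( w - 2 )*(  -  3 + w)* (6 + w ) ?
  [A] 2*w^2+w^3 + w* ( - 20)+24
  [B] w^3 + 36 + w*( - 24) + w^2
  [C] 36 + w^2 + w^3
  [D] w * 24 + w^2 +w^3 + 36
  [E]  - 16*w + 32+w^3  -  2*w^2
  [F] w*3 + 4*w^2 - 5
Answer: B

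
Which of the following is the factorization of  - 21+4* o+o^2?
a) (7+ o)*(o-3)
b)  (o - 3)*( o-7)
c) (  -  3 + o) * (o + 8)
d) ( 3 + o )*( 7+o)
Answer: a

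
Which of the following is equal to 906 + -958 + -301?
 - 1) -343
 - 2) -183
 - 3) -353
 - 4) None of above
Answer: 3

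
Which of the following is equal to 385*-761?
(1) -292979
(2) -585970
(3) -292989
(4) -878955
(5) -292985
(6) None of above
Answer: 5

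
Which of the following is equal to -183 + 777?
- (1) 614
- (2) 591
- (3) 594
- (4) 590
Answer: 3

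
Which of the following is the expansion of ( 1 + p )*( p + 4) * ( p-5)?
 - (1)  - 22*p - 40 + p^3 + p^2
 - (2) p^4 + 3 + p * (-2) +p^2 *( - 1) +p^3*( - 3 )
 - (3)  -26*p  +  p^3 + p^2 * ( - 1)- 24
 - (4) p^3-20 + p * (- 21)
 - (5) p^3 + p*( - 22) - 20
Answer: 4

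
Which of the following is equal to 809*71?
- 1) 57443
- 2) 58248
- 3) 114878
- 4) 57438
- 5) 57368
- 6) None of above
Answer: 6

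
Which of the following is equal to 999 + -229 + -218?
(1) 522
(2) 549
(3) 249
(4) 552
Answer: 4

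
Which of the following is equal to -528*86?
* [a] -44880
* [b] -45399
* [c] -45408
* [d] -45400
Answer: c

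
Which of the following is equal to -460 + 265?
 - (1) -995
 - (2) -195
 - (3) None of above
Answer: 2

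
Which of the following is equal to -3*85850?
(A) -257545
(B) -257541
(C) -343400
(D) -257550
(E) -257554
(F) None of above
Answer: D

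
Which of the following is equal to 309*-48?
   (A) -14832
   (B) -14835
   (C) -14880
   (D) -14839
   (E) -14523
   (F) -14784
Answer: A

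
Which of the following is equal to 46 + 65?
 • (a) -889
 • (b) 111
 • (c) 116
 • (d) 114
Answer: b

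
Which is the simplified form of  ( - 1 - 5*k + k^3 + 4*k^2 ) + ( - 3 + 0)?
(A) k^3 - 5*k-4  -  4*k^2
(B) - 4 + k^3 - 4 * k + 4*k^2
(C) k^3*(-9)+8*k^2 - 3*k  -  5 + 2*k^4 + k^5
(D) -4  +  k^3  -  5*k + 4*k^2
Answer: D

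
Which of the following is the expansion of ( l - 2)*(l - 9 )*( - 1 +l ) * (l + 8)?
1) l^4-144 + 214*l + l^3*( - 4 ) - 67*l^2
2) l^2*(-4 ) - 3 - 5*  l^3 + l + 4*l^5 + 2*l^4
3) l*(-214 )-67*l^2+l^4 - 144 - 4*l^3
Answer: 1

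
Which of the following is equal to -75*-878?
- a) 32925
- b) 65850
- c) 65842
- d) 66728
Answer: b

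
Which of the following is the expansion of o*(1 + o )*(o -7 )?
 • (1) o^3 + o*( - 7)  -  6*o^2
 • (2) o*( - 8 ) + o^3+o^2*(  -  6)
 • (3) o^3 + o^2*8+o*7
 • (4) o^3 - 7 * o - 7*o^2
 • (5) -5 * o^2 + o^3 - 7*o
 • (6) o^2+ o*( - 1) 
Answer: 1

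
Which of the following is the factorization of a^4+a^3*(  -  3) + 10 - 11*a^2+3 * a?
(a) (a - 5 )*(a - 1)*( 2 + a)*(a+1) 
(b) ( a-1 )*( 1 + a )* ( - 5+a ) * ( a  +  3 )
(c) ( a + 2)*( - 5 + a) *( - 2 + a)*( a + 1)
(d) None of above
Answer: a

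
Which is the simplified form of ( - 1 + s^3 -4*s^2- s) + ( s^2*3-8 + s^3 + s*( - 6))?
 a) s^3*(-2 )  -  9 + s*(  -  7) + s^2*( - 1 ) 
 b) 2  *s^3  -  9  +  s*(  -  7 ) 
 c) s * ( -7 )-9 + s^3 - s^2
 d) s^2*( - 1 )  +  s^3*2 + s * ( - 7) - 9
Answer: d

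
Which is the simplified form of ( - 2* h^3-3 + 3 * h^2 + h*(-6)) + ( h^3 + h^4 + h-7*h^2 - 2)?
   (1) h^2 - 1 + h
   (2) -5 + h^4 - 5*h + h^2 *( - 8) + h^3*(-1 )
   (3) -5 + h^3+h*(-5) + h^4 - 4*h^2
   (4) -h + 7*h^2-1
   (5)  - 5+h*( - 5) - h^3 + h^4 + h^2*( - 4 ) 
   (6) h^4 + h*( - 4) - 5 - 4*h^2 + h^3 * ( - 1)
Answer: 5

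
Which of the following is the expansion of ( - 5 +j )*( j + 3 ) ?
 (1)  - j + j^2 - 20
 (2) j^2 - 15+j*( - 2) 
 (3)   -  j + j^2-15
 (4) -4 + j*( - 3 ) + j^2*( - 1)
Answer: 2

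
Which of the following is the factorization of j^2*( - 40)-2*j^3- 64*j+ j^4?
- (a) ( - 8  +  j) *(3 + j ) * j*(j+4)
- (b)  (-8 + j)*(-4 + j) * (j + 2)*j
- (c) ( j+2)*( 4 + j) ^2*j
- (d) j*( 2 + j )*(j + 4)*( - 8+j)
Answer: d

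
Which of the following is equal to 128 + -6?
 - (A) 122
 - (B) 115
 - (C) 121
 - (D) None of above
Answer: A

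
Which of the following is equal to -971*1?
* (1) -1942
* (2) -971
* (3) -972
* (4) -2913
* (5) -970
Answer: 2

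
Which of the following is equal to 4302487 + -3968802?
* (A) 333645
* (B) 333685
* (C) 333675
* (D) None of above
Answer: B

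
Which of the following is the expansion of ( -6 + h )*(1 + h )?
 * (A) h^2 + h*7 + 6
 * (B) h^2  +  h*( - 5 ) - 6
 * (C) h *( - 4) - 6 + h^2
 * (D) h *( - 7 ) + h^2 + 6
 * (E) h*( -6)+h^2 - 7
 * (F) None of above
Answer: B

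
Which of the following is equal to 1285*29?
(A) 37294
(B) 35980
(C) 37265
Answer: C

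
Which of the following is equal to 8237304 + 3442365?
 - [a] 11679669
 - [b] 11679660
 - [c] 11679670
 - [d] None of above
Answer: a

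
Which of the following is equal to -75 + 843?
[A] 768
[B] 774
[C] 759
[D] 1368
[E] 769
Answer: A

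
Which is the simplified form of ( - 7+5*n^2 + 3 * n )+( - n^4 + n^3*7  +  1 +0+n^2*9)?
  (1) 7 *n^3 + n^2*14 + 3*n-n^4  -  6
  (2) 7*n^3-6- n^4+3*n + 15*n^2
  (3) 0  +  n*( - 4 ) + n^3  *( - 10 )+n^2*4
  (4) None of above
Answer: 1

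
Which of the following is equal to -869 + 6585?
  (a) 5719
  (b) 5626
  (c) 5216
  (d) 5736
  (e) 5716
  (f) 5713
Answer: e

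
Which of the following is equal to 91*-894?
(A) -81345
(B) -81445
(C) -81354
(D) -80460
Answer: C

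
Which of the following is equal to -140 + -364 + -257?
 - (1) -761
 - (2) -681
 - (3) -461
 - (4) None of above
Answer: 1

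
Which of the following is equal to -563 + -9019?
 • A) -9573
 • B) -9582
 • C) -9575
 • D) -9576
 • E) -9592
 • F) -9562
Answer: B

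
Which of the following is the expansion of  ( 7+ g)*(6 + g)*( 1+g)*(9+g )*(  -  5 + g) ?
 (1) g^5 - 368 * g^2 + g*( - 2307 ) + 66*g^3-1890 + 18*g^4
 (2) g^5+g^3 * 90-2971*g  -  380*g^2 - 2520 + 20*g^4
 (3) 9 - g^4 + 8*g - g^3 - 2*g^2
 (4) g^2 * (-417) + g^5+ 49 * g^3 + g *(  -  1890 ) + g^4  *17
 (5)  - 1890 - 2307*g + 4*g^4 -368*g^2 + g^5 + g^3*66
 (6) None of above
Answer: 1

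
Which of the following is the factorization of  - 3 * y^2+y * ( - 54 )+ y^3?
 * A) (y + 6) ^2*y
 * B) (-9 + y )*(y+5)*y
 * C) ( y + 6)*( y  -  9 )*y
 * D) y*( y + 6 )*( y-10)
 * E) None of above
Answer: C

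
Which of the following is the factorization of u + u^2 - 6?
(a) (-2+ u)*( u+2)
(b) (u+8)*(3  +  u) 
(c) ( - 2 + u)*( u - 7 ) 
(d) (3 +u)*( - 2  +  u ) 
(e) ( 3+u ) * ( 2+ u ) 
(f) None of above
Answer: d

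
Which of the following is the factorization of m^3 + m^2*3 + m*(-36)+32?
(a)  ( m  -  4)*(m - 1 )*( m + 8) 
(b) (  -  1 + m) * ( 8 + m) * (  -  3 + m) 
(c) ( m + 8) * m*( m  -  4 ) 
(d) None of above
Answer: a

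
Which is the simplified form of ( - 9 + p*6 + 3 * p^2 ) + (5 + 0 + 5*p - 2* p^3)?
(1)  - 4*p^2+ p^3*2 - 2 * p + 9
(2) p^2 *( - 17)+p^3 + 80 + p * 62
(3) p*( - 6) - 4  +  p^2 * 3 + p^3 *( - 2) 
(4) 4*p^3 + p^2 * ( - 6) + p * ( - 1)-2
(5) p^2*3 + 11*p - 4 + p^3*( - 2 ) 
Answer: 5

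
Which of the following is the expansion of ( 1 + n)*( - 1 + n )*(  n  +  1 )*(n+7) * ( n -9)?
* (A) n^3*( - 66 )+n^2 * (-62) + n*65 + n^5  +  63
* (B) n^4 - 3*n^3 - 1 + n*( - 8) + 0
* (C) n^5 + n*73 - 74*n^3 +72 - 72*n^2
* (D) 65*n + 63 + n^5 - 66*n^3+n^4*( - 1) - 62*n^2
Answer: D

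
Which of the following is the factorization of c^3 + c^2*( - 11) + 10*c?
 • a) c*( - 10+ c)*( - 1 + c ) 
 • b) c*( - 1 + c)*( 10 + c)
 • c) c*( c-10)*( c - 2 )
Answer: a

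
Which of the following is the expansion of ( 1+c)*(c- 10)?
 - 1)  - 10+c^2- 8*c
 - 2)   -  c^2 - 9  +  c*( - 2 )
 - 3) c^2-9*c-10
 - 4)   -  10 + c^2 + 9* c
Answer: 3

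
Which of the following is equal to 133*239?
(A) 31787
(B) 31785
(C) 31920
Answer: A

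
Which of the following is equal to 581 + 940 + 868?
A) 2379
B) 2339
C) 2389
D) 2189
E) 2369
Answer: C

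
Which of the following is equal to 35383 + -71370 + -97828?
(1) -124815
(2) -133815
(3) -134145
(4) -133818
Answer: 2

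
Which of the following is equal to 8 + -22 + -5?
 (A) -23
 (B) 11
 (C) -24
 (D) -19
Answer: D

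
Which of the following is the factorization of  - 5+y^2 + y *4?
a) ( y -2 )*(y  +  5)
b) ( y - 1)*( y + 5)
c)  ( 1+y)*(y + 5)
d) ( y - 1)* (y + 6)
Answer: b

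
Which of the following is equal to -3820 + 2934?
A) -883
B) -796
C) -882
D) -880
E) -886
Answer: E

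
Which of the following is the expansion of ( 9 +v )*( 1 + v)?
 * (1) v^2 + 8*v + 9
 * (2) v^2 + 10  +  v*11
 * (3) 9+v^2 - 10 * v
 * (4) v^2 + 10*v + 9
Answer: 4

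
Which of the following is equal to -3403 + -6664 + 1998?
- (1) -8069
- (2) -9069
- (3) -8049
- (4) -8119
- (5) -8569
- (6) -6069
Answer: 1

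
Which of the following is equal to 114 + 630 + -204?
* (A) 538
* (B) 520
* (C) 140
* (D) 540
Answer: D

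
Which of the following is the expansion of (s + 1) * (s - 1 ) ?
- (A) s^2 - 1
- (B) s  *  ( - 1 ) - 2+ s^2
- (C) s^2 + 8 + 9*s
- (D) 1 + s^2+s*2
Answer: A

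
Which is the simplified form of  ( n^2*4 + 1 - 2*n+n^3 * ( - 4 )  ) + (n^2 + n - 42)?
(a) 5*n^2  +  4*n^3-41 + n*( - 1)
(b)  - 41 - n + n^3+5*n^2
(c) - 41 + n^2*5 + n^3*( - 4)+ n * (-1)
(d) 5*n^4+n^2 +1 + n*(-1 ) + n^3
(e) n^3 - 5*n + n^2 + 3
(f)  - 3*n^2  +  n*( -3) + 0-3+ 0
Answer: c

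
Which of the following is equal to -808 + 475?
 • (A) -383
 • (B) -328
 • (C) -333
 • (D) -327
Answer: C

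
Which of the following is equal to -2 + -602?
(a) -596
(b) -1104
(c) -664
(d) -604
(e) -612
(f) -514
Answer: d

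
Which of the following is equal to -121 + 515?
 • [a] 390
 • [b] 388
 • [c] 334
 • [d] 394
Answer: d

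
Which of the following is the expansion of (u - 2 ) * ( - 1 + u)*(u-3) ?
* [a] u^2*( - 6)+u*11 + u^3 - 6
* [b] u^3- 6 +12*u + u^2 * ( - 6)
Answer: a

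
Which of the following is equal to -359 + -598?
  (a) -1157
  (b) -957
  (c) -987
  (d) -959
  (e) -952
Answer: b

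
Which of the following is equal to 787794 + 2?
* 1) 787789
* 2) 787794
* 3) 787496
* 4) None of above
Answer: 4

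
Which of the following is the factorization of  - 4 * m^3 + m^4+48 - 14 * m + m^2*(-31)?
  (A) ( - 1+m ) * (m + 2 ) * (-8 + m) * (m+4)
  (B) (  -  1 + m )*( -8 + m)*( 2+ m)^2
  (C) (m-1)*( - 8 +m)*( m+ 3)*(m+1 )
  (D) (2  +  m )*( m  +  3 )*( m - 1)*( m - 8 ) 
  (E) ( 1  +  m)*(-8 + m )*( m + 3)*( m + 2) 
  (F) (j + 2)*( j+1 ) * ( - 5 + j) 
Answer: D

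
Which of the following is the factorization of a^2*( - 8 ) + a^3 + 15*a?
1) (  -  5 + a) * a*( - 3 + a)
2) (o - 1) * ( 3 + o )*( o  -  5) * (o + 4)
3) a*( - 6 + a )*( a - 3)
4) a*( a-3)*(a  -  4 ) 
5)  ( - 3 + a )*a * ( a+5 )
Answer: 1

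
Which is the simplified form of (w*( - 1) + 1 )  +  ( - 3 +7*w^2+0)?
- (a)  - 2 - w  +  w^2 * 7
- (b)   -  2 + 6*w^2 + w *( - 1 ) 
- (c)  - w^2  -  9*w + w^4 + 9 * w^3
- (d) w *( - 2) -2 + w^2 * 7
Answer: a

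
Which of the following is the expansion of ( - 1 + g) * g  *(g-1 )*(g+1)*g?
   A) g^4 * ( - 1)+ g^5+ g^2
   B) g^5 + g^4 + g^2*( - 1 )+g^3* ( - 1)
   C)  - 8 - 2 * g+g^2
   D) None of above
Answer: D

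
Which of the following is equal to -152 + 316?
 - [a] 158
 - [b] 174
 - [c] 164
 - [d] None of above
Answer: c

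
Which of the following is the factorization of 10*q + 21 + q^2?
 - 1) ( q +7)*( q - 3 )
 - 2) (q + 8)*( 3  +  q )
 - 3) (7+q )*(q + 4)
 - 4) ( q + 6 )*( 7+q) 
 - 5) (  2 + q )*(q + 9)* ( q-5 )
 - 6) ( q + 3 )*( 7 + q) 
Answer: 6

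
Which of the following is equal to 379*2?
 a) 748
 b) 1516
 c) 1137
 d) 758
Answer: d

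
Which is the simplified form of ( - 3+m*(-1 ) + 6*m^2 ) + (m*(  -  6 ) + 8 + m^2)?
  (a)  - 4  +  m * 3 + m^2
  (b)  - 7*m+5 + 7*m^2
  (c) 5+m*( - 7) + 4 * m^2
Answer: b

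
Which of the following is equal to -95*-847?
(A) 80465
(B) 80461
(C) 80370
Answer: A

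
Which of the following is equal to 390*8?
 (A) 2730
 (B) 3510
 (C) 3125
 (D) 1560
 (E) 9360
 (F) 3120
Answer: F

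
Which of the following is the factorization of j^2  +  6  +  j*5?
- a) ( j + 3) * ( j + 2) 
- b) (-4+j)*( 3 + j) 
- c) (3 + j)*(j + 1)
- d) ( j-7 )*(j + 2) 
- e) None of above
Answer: a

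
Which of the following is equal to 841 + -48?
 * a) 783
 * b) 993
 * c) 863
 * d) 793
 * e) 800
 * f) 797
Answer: d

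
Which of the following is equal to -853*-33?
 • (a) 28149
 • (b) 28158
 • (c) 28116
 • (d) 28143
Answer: a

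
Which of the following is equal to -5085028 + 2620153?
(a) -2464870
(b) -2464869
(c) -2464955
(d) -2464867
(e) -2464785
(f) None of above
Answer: f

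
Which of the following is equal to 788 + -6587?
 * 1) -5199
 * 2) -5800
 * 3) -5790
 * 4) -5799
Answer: 4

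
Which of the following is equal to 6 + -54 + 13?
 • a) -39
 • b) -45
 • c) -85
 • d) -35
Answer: d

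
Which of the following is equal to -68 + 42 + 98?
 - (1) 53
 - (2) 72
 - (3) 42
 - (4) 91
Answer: 2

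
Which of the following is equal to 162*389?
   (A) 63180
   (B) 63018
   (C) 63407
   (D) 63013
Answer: B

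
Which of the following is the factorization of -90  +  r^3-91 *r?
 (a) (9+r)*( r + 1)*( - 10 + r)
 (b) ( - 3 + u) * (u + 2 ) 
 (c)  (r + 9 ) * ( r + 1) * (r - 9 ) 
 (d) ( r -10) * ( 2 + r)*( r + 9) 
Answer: a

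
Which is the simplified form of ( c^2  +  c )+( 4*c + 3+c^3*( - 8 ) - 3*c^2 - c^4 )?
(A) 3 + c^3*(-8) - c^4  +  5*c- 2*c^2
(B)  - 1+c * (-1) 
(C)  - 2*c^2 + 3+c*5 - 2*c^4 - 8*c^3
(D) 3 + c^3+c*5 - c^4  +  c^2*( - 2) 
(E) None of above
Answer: A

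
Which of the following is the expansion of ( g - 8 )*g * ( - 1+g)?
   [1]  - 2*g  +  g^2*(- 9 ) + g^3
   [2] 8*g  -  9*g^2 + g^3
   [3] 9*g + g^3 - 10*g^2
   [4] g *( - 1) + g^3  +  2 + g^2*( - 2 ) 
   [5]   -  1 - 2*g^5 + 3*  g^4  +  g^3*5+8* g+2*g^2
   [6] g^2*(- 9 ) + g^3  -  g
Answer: 2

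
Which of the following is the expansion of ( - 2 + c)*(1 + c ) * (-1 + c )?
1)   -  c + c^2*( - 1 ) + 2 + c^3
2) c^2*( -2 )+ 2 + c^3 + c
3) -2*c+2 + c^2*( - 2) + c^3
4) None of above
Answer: 4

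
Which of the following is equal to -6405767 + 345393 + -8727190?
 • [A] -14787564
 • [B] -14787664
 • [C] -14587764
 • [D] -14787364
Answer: A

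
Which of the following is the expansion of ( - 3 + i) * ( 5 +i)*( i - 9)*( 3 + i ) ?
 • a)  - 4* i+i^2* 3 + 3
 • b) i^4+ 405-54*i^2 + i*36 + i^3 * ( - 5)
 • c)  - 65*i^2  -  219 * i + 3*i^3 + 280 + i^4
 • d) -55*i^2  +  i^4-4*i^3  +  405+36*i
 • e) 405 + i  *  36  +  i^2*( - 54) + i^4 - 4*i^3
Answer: e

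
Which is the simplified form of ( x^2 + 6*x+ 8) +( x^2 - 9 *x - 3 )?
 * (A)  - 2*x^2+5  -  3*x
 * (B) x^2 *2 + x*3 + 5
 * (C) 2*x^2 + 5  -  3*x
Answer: C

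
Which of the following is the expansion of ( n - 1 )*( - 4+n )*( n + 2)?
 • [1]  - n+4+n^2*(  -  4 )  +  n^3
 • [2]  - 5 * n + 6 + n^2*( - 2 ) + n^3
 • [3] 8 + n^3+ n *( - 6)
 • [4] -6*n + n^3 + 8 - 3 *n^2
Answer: 4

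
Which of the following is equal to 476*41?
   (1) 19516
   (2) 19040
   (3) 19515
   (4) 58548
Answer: 1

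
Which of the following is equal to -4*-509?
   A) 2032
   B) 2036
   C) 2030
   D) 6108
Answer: B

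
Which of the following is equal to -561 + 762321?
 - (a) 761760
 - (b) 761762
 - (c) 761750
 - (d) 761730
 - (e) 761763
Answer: a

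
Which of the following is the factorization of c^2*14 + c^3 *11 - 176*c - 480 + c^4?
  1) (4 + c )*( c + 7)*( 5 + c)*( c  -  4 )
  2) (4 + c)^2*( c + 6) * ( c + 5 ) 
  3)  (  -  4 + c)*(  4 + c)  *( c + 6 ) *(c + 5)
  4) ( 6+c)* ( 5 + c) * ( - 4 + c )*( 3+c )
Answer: 3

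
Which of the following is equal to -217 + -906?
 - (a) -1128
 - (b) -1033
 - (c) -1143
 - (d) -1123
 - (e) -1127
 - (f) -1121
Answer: d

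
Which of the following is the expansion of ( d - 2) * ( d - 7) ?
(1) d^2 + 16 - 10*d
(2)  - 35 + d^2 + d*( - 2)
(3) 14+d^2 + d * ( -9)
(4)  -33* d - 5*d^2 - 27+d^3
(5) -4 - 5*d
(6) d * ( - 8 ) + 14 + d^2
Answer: 3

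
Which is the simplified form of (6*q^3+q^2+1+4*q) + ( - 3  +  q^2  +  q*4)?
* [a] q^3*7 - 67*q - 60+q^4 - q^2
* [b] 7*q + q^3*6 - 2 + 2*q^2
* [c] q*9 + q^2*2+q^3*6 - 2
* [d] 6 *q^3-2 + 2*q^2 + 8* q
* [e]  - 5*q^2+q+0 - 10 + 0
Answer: d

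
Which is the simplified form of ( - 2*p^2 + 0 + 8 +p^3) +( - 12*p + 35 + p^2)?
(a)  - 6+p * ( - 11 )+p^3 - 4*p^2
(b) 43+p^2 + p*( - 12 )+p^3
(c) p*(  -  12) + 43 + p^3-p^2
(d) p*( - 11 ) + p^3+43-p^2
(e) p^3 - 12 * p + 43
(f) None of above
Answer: c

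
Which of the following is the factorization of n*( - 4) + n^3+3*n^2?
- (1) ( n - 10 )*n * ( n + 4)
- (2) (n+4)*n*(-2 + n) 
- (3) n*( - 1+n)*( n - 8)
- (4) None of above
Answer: 4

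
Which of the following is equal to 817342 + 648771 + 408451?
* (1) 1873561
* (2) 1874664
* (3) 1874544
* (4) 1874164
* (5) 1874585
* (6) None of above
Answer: 6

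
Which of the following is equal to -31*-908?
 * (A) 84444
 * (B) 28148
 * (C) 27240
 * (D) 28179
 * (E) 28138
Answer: B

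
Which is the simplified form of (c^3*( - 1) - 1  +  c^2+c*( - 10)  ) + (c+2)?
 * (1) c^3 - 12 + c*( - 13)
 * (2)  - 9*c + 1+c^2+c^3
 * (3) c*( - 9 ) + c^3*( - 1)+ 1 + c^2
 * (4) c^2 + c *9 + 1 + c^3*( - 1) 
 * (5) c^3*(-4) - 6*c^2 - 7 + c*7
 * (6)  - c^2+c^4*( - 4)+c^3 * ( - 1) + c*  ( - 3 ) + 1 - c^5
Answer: 3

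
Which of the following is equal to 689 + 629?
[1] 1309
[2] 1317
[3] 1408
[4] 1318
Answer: 4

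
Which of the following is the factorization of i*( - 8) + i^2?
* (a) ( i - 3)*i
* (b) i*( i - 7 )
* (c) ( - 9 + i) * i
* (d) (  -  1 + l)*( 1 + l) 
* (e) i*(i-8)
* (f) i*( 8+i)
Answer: e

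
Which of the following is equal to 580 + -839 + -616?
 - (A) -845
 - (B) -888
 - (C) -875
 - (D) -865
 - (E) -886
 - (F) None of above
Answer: C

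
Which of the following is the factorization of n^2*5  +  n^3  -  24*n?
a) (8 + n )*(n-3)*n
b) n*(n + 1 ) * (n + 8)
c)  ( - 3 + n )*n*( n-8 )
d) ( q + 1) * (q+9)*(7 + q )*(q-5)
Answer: a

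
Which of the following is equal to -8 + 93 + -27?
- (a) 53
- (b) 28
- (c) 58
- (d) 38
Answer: c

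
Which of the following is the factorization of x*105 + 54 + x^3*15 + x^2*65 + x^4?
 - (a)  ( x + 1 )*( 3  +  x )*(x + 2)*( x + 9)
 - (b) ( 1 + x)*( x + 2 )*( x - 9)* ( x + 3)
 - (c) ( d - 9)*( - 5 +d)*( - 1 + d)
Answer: a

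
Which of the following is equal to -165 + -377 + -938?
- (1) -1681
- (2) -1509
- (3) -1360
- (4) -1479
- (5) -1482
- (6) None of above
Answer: 6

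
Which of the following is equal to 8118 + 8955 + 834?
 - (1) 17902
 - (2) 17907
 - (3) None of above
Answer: 2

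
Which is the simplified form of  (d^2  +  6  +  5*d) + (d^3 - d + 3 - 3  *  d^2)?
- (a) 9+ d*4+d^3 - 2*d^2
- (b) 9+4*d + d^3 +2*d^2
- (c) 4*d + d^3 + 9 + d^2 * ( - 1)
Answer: a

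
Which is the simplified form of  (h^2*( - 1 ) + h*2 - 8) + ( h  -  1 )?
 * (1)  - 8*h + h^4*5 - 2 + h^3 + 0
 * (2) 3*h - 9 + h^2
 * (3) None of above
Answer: 3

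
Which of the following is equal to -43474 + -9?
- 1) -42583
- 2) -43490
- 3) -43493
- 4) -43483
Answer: 4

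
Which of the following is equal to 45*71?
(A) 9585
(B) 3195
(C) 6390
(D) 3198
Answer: B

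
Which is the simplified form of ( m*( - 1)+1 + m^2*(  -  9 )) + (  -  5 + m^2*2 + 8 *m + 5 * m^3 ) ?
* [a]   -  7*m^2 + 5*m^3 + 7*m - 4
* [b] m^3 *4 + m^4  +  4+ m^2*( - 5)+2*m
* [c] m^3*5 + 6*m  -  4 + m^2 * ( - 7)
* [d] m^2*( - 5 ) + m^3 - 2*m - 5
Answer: a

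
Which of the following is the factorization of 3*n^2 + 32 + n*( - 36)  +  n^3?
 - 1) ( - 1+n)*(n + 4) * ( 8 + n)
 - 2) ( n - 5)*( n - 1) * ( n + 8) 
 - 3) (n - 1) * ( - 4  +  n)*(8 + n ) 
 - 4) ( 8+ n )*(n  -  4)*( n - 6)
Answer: 3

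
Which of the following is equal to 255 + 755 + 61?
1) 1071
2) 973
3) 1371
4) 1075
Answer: 1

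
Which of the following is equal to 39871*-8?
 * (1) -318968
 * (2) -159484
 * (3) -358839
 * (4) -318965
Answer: 1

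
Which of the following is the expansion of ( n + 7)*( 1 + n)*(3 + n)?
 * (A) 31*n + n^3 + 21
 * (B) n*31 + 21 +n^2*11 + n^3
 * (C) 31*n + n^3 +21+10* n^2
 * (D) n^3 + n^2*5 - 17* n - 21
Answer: B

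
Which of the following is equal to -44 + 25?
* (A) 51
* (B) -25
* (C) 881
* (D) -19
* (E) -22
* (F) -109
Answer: D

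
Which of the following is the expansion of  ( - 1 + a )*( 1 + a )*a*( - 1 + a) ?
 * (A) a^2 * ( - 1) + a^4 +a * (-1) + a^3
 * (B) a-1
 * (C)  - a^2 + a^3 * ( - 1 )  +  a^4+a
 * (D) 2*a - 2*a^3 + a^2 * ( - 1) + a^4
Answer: C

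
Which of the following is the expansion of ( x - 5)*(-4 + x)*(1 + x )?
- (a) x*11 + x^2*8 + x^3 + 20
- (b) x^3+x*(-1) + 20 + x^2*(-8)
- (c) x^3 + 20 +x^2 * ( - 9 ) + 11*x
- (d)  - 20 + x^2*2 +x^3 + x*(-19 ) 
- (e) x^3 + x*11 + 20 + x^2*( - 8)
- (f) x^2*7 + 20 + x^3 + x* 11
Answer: e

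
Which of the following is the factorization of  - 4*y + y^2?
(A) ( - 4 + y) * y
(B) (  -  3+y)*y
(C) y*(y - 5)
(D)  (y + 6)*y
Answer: A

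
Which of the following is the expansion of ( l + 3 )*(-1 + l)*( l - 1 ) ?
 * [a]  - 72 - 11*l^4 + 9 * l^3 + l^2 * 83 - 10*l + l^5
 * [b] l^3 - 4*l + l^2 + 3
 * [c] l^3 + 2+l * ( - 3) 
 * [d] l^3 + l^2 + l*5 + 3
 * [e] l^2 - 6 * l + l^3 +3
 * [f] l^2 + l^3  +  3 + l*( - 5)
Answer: f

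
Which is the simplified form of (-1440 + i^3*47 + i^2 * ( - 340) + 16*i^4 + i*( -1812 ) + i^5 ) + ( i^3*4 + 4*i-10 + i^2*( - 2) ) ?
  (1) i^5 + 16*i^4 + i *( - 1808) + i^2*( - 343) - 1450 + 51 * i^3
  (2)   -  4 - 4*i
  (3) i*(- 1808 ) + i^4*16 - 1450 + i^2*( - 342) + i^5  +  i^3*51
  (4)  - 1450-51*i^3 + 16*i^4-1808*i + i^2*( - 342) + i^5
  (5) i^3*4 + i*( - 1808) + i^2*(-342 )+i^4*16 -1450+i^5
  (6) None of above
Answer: 3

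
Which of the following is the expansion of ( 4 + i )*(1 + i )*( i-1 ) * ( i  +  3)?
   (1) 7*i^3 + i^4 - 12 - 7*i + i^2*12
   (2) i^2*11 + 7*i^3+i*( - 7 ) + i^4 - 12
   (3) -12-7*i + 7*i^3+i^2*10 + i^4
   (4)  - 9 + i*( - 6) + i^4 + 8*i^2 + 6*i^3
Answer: 2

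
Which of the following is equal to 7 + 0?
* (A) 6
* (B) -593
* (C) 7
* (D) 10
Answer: C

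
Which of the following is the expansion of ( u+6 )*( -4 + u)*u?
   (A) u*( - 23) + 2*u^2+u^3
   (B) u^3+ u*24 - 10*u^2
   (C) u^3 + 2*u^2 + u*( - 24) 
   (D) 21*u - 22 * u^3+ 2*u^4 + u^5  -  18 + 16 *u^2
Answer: C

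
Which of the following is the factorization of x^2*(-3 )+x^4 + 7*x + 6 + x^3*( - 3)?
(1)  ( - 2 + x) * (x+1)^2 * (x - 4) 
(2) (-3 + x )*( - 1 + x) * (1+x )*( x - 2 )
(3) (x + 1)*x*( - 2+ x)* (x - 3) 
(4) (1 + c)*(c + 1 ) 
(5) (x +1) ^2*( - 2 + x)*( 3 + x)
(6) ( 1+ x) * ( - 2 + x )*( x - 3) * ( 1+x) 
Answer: 6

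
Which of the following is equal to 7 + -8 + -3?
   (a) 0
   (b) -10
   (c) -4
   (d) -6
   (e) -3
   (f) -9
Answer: c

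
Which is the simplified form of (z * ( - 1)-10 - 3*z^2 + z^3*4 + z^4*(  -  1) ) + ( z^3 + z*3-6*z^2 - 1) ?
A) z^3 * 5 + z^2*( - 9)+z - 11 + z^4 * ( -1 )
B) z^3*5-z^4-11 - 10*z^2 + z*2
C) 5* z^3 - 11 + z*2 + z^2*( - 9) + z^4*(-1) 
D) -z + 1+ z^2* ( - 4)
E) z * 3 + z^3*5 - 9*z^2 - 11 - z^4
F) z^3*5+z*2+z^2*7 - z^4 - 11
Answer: C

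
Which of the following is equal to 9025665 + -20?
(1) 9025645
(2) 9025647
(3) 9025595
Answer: 1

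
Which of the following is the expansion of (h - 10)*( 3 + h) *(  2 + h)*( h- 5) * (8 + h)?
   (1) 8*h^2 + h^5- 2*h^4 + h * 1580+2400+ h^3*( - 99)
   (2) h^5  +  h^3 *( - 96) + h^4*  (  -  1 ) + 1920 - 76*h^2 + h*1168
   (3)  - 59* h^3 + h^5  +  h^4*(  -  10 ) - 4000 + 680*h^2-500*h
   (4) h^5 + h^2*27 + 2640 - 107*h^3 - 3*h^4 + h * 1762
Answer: 1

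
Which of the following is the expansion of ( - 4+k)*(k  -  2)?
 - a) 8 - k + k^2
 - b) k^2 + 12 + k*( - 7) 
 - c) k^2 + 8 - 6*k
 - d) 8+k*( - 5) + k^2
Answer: c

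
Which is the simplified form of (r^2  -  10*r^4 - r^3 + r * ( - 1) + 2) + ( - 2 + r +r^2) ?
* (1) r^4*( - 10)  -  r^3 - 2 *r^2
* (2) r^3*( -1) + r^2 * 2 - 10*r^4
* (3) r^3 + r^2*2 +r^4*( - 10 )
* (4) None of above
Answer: 2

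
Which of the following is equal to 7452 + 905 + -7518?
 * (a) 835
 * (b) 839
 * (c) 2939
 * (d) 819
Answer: b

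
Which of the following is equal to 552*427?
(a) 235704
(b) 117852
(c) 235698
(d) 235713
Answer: a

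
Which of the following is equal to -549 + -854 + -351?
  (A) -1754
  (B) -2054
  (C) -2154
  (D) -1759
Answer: A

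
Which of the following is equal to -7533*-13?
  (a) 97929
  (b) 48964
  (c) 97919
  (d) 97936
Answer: a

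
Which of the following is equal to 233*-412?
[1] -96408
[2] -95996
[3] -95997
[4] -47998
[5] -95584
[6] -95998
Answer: 2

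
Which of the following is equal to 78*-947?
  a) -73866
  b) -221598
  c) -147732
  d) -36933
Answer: a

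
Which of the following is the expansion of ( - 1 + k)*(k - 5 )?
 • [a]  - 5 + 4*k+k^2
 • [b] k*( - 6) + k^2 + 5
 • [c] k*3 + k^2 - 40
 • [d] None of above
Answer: b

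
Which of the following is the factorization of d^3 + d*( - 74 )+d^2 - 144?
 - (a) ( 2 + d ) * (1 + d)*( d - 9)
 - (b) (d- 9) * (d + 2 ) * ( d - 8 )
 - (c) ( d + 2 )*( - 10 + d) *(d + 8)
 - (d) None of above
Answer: d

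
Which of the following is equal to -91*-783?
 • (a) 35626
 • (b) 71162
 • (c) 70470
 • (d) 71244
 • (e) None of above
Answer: e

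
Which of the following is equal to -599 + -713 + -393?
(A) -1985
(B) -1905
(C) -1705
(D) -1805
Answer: C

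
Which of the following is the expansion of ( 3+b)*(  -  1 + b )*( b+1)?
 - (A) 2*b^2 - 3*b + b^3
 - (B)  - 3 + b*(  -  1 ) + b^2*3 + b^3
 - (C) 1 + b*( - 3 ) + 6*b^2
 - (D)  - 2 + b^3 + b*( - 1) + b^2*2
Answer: B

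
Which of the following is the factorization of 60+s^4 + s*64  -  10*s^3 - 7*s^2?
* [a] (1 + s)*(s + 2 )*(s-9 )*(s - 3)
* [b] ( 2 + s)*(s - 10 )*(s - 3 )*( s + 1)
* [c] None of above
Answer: b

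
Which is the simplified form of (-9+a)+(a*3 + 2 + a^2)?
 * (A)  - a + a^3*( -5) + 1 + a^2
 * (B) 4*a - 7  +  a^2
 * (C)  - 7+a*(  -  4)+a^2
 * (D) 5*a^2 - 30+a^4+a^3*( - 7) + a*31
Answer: B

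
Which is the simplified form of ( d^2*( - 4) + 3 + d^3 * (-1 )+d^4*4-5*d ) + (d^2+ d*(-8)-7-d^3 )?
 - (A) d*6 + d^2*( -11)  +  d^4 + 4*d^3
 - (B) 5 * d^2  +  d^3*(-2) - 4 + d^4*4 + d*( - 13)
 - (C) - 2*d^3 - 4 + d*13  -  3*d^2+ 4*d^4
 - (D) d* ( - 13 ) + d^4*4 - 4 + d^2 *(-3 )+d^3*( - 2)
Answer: D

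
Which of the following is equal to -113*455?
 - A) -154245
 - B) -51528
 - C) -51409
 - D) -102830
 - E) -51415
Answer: E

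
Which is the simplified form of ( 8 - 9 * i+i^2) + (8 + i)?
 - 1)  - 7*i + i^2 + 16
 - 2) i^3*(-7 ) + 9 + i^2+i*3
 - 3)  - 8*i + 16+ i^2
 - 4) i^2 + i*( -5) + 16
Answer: 3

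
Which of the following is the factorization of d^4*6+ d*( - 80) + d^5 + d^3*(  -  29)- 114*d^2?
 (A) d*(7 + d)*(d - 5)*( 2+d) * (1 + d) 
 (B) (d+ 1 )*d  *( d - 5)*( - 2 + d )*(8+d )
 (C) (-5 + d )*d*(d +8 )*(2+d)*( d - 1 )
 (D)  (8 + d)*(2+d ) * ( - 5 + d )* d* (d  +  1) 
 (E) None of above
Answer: D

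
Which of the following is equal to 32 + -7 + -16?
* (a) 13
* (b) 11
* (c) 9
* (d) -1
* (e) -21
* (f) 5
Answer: c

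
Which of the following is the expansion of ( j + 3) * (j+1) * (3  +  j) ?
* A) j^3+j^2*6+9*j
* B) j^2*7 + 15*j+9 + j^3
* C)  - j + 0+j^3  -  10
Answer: B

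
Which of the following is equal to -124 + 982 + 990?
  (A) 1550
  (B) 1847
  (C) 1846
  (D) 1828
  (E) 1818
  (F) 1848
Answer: F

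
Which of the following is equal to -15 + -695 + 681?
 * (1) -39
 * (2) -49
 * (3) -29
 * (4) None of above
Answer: 3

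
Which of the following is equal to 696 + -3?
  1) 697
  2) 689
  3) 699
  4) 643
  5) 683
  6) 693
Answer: 6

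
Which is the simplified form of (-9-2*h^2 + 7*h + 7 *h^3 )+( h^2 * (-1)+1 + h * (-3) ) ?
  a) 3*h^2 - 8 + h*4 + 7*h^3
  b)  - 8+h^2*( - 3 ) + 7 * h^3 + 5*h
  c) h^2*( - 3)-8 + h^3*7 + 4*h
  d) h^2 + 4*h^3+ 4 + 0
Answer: c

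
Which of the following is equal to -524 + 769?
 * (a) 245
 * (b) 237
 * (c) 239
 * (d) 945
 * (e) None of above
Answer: a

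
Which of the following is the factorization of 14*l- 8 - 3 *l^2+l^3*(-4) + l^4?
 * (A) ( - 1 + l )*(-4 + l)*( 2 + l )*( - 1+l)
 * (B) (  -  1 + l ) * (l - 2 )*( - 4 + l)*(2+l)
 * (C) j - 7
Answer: A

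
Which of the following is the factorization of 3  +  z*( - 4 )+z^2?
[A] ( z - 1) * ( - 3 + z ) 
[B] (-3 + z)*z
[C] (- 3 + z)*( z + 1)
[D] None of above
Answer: A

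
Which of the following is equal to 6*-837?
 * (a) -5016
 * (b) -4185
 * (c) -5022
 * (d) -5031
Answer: c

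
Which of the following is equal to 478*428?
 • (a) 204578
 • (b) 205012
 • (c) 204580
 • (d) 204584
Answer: d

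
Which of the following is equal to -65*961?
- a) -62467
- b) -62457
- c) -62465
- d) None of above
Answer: c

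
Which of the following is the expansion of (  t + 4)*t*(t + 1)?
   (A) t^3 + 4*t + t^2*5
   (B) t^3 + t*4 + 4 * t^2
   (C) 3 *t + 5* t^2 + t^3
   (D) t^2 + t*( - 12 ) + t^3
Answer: A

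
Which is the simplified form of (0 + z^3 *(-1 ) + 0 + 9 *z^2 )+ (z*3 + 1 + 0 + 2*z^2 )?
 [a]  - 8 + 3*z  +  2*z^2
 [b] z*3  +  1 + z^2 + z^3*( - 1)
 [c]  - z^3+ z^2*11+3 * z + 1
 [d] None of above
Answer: c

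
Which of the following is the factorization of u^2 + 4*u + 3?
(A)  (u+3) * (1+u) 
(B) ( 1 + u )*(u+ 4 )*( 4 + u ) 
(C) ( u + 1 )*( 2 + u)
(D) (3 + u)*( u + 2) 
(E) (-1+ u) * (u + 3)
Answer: A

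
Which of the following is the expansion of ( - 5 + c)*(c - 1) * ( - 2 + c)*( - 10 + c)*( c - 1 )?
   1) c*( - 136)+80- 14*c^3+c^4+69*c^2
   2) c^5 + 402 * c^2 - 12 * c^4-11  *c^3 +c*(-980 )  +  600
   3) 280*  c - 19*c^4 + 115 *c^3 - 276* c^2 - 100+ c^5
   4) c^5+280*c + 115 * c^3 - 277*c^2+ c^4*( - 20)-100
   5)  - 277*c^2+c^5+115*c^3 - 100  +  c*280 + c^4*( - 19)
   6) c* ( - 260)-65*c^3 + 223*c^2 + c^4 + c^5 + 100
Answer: 5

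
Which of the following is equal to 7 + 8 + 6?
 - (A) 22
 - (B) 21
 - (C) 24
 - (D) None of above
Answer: B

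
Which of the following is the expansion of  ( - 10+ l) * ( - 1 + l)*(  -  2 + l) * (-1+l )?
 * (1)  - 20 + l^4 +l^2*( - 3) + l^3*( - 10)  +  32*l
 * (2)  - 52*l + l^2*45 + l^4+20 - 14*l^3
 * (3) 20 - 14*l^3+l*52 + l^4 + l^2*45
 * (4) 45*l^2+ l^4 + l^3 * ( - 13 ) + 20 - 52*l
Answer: 2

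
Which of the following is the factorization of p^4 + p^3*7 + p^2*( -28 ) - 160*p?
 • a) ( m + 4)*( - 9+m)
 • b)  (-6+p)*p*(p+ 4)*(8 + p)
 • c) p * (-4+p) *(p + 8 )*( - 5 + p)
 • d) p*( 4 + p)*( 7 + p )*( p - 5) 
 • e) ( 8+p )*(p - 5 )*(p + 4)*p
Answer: e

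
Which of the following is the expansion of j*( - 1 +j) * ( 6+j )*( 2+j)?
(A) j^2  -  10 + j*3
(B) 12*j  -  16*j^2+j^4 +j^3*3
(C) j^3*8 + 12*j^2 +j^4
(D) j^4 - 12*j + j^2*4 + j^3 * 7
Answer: D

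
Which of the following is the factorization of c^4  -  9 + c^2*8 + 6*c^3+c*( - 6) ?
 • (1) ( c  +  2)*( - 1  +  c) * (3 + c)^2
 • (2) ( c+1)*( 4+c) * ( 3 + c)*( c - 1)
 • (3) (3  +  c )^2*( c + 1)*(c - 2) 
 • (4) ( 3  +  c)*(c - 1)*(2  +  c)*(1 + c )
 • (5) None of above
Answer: 5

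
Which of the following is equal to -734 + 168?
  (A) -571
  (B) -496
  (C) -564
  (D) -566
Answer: D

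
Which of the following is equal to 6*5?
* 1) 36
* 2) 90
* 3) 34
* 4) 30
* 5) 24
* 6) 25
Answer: 4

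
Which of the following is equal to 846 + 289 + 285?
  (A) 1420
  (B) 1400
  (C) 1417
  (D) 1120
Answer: A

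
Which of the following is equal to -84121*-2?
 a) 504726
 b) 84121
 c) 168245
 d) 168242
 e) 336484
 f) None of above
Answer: d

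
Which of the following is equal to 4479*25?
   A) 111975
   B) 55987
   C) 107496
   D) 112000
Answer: A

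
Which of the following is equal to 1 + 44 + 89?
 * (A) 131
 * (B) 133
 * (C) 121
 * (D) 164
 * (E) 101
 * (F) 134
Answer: F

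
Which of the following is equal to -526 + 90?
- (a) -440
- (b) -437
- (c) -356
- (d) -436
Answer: d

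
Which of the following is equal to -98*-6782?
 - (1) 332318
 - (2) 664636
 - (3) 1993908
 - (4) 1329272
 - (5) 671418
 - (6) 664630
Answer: 2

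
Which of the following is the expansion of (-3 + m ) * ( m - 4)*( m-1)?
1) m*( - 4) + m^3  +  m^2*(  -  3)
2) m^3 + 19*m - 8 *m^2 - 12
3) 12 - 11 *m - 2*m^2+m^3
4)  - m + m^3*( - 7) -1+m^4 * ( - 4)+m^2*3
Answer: 2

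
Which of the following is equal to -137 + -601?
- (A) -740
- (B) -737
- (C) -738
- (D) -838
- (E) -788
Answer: C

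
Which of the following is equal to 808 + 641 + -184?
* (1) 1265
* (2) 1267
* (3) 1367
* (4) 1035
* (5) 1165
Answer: 1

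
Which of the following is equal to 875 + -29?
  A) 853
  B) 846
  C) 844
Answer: B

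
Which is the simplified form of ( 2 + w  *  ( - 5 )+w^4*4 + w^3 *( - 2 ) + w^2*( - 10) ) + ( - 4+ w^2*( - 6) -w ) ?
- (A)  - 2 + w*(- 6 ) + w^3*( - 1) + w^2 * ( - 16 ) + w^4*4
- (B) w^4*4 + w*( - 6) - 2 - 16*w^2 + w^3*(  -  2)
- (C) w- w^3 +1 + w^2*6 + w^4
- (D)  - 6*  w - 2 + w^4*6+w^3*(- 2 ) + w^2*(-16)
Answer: B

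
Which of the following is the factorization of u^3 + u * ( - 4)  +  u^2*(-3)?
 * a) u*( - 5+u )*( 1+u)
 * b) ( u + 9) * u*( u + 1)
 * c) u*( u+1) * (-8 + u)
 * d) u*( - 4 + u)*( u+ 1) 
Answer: d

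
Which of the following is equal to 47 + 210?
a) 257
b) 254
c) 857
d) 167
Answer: a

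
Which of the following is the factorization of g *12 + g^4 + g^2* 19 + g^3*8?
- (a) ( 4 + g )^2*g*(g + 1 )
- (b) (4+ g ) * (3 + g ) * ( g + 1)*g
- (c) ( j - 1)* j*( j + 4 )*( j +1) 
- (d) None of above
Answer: b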